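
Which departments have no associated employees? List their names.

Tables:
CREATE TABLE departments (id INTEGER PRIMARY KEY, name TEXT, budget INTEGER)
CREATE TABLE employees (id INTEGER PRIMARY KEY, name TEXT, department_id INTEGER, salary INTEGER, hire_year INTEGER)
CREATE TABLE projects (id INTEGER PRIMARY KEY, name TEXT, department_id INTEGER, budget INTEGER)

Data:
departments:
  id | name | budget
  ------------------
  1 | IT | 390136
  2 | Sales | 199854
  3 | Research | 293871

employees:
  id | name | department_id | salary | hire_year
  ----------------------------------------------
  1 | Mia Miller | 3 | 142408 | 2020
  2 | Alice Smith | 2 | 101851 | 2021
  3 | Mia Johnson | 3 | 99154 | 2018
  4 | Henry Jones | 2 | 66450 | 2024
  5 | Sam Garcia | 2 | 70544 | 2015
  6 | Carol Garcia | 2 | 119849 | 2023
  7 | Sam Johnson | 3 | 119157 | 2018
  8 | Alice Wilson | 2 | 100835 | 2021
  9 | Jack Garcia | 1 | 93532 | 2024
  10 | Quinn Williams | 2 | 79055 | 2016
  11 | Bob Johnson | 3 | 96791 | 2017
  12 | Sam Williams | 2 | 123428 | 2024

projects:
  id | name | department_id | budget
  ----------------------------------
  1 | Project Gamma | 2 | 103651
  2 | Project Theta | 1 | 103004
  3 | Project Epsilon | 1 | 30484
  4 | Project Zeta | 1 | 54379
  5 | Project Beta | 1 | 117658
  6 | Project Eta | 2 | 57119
SELECT p.name FROM departments p LEFT JOIN employees c ON c.department_id = p.id WHERE c.id IS NULL

Execution result:
(no rows)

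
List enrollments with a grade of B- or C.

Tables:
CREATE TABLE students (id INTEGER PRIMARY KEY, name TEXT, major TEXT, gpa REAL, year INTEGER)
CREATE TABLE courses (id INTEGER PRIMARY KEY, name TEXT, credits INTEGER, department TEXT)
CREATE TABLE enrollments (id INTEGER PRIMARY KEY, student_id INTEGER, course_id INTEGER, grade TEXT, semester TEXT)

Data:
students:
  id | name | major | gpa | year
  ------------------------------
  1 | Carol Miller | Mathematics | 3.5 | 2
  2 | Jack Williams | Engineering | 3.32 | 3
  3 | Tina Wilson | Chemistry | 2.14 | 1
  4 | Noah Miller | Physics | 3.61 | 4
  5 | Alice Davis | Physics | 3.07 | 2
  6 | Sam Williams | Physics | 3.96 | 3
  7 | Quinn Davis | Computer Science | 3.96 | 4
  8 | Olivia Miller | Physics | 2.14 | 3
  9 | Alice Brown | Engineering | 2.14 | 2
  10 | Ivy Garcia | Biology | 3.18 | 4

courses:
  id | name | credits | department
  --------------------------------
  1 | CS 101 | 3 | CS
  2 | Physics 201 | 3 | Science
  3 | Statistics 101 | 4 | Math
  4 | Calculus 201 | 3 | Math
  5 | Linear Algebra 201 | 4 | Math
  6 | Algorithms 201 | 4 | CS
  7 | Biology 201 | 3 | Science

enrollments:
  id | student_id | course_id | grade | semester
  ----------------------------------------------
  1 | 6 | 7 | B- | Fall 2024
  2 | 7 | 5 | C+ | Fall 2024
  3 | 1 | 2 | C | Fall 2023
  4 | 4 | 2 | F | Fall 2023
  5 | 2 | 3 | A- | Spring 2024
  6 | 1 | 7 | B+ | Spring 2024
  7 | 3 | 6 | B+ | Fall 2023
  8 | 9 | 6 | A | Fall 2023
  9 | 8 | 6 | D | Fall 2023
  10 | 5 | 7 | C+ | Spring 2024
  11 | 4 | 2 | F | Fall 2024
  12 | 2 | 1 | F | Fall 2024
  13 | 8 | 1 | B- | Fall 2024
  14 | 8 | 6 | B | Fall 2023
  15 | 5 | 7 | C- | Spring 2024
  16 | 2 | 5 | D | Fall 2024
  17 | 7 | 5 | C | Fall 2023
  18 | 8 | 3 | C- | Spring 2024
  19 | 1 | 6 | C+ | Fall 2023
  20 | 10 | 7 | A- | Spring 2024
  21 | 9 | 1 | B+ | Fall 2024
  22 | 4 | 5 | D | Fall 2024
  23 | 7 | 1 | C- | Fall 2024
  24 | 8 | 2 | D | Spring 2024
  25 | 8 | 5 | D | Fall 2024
SELECT id, grade FROM enrollments WHERE grade IN ('B-', 'C')

Execution result:
id | grade
1 | B-
3 | C
13 | B-
17 | C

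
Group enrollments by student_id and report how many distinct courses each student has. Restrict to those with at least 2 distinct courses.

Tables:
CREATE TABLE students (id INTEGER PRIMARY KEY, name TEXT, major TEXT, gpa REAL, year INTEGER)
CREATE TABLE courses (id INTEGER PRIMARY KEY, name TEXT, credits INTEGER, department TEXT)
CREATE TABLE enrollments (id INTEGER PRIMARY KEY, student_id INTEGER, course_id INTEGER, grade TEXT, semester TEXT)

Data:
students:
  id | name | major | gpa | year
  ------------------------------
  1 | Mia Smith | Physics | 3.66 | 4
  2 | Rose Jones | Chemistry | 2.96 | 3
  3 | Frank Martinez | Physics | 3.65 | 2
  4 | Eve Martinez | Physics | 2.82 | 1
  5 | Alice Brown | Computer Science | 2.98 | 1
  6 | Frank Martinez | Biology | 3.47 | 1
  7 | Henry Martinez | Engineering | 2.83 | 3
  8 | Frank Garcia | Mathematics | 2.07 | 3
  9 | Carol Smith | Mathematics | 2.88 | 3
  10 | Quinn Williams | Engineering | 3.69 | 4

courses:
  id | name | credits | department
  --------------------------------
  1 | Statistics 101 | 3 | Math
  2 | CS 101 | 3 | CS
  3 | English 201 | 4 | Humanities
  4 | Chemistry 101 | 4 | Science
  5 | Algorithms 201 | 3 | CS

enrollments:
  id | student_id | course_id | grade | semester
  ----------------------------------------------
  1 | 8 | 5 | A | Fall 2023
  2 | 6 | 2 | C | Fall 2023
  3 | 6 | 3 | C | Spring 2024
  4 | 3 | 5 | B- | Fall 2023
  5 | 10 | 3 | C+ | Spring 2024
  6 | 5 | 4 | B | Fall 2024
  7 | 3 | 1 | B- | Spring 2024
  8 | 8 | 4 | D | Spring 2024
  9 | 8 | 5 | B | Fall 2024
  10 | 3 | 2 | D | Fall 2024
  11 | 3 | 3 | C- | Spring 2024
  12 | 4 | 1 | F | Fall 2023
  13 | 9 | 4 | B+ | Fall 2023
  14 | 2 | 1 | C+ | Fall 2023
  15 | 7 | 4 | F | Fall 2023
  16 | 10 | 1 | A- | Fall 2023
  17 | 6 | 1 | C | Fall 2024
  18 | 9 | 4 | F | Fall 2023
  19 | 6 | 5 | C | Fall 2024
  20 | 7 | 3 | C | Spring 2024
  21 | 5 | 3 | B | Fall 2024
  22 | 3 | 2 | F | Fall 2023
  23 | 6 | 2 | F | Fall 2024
SELECT student_id, COUNT(DISTINCT course_id) AS distinct_course_count FROM enrollments GROUP BY student_id HAVING COUNT(DISTINCT course_id) >= 2

Execution result:
student_id | distinct_course_count
3 | 4
5 | 2
6 | 4
7 | 2
8 | 2
10 | 2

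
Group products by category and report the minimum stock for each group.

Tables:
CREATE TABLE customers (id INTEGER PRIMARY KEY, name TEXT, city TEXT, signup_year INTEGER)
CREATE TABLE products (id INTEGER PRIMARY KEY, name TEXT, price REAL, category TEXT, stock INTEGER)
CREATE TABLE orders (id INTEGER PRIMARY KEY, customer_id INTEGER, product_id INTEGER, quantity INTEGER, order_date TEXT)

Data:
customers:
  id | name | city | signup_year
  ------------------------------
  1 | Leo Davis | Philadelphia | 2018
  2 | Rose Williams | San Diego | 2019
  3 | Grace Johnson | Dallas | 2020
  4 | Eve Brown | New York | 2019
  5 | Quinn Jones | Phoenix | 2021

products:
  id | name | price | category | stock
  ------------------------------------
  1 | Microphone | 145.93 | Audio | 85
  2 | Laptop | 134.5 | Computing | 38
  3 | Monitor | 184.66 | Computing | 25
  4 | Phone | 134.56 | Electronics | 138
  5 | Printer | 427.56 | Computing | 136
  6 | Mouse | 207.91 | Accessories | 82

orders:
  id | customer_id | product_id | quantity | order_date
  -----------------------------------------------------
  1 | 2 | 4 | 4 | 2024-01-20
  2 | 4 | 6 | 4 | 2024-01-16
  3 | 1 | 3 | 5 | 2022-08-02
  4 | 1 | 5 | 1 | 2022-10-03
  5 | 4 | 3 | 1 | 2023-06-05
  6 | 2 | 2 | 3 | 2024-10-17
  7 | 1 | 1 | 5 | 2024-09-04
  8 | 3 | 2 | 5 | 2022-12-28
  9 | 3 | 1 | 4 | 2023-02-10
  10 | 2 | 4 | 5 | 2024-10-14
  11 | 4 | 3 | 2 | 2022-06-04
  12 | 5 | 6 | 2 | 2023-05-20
SELECT category, MIN(stock) AS min_stock FROM products GROUP BY category

Execution result:
category | min_stock
Accessories | 82
Audio | 85
Computing | 25
Electronics | 138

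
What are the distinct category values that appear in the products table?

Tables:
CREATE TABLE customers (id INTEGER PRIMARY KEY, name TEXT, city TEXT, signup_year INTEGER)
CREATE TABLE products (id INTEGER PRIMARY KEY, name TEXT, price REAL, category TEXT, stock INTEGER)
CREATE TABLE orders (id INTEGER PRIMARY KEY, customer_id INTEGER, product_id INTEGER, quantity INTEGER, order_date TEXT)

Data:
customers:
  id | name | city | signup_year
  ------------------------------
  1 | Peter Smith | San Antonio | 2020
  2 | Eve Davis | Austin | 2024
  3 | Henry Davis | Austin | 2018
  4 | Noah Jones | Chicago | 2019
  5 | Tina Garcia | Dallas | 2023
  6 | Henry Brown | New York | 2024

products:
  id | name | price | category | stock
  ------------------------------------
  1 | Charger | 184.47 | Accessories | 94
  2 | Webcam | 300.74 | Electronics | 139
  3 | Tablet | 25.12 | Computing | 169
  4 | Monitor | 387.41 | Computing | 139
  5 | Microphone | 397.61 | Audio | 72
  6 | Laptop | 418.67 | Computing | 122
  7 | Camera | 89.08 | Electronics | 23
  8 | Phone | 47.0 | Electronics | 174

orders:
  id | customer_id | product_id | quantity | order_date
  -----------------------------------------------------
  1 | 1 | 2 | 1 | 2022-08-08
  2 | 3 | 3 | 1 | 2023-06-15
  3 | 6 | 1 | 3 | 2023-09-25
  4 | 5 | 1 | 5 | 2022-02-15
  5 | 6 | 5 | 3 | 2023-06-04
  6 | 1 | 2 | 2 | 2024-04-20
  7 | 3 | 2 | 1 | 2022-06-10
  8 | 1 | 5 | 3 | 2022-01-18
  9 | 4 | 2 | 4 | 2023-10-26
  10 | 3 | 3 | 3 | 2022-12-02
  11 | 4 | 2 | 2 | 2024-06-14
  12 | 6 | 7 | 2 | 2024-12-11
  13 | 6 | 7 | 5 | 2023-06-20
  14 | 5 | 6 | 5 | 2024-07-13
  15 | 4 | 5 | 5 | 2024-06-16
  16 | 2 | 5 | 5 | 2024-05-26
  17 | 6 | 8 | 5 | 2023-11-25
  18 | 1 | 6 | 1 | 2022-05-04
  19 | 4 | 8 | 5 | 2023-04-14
SELECT DISTINCT category FROM products

Execution result:
category
Accessories
Electronics
Computing
Audio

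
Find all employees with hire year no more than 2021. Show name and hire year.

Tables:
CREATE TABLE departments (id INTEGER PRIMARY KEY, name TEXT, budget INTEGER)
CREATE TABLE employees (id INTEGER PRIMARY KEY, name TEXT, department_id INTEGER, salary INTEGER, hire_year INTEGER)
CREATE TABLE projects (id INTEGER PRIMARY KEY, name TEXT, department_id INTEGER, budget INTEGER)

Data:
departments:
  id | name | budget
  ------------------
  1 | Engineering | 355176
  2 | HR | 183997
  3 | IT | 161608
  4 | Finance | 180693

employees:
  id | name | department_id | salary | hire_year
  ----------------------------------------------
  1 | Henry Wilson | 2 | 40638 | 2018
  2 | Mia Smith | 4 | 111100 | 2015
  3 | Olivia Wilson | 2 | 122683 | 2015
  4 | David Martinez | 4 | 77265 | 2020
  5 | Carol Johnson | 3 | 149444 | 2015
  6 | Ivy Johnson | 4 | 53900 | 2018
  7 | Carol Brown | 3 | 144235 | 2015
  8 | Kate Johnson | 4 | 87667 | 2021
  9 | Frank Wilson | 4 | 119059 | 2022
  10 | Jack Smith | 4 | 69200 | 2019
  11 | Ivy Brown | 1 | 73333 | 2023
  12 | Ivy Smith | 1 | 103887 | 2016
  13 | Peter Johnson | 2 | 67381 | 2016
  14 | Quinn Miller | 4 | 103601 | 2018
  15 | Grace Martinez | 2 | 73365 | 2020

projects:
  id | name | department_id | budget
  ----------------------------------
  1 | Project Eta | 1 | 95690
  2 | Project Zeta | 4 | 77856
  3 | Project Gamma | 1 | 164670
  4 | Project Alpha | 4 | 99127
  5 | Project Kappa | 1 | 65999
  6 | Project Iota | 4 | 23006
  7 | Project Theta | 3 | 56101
SELECT name, hire_year FROM employees WHERE hire_year <= 2021

Execution result:
name | hire_year
Henry Wilson | 2018
Mia Smith | 2015
Olivia Wilson | 2015
David Martinez | 2020
Carol Johnson | 2015
Ivy Johnson | 2018
Carol Brown | 2015
Kate Johnson | 2021
Jack Smith | 2019
Ivy Smith | 2016
Peter Johnson | 2016
Quinn Miller | 2018
Grace Martinez | 2020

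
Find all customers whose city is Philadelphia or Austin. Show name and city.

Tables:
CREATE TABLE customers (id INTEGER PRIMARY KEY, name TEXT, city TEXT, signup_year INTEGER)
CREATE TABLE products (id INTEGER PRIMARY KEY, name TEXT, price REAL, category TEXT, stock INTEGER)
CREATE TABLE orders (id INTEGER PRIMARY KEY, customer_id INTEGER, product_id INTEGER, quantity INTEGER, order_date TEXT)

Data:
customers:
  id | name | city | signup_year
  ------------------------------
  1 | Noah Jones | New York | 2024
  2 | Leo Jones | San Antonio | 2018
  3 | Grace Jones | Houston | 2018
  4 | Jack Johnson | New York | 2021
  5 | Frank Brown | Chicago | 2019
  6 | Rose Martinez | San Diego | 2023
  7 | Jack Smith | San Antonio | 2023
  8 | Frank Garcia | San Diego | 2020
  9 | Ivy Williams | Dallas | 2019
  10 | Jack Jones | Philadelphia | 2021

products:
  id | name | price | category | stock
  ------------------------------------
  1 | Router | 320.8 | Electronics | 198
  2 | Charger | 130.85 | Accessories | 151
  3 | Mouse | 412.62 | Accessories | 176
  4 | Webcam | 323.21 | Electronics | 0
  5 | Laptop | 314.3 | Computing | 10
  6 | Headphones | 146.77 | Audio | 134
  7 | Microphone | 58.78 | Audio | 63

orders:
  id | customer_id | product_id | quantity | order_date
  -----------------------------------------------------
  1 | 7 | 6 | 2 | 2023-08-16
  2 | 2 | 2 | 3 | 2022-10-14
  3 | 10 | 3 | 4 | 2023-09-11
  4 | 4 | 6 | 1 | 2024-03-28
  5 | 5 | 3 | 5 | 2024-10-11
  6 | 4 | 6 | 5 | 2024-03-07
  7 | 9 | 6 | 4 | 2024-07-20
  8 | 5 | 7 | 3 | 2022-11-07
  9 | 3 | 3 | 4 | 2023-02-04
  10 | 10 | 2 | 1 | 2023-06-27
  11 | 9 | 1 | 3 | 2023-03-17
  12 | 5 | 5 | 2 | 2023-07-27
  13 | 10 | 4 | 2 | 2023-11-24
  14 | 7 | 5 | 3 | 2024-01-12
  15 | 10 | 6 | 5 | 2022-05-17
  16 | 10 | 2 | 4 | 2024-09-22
SELECT name, city FROM customers WHERE city IN ('Philadelphia', 'Austin')

Execution result:
name | city
Jack Jones | Philadelphia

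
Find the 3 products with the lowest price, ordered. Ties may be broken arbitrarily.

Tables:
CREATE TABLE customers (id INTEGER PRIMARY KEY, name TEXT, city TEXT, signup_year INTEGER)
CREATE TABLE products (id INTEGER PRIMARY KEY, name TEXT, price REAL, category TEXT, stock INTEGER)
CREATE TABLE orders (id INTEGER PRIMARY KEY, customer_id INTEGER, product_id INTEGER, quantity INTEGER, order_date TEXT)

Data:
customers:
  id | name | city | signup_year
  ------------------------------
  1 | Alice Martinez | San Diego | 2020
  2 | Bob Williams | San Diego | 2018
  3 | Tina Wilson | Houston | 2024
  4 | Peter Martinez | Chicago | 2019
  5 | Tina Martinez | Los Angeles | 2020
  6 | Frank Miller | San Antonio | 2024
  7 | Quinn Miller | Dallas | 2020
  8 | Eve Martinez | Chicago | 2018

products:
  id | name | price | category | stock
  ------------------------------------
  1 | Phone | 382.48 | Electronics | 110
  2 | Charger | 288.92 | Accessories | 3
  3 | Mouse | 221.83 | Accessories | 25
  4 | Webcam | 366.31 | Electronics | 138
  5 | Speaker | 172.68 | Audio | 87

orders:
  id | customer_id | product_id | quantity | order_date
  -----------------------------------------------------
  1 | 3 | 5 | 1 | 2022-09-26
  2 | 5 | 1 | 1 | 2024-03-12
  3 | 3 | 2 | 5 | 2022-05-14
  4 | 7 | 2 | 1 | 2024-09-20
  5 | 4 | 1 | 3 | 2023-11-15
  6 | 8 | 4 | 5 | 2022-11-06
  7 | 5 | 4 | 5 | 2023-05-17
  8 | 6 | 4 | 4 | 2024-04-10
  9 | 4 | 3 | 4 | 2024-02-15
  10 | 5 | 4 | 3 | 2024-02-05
SELECT name, price FROM products ORDER BY price ASC LIMIT 3

Execution result:
name | price
Speaker | 172.68
Mouse | 221.83
Charger | 288.92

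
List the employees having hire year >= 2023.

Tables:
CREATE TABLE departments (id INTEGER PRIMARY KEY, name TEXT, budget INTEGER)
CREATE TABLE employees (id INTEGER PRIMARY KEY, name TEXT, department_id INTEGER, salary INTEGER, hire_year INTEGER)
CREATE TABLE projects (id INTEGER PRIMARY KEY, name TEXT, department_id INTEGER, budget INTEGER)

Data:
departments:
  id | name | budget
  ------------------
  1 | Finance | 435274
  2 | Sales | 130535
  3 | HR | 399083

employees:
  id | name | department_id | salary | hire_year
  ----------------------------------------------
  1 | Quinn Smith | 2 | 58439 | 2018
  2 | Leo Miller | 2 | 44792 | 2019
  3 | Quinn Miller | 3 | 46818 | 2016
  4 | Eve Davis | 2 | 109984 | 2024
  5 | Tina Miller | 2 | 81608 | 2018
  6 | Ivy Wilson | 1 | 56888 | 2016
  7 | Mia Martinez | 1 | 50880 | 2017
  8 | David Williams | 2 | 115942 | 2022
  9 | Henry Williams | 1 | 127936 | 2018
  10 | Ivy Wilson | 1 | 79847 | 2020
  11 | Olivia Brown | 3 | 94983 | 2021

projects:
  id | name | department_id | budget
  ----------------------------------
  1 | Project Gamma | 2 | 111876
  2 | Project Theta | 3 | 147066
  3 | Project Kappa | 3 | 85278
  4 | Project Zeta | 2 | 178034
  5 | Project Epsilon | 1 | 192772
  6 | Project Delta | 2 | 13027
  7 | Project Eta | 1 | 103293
SELECT name, hire_year FROM employees WHERE hire_year >= 2023

Execution result:
name | hire_year
Eve Davis | 2024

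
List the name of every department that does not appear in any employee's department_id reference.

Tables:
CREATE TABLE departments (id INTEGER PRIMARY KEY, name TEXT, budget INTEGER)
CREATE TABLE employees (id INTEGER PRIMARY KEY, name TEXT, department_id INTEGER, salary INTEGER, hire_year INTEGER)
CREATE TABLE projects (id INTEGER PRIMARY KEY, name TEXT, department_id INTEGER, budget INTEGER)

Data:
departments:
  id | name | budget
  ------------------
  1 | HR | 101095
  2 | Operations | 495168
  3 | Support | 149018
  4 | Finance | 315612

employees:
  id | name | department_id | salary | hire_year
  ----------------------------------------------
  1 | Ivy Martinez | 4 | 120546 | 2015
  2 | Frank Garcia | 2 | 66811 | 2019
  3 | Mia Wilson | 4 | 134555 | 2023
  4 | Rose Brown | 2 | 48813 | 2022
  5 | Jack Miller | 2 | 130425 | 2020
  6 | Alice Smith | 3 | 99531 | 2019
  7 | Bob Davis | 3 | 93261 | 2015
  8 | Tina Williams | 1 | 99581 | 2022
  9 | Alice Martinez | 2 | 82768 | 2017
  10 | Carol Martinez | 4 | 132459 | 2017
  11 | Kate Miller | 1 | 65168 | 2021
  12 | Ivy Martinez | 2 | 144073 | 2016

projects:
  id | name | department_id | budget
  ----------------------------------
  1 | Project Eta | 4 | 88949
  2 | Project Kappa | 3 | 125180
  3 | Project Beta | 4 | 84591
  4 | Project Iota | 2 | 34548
SELECT p.name FROM departments p LEFT JOIN employees c ON c.department_id = p.id WHERE c.id IS NULL

Execution result:
(no rows)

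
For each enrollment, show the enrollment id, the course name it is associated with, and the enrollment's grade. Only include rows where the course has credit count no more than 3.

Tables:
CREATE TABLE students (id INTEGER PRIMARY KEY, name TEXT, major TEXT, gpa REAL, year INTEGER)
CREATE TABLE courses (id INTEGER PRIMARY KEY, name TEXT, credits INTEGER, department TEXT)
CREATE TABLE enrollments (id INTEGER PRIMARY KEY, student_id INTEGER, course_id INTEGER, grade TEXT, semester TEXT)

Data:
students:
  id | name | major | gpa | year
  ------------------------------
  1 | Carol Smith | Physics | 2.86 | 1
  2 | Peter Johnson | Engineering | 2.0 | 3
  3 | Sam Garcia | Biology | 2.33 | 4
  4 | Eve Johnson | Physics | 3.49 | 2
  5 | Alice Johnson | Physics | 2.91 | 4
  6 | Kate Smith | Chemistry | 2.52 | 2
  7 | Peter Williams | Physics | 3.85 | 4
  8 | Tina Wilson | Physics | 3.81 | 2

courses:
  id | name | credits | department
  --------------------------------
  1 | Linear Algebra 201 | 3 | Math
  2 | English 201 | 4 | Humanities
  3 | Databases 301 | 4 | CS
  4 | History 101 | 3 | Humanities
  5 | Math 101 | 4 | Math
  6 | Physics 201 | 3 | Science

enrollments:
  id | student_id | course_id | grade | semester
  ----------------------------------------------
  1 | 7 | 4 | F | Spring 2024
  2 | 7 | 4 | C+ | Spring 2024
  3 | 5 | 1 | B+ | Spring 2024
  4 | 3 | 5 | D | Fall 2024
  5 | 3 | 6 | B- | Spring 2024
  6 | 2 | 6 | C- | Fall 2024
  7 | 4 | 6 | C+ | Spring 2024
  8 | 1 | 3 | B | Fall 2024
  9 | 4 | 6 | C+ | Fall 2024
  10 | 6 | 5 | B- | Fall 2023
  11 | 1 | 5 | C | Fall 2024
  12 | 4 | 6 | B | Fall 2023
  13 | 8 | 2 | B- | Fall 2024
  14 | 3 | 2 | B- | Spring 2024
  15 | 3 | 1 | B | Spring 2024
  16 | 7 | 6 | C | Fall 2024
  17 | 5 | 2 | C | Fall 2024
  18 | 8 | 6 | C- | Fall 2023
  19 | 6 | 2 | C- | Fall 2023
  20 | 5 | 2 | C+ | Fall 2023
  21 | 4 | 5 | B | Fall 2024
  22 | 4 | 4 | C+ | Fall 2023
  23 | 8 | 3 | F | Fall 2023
SELECT c.id, p.name AS course, c.grade FROM enrollments c JOIN courses p ON c.course_id = p.id WHERE p.credits <= 3

Execution result:
id | course | grade
1 | History 101 | F
2 | History 101 | C+
3 | Linear Algebra 201 | B+
5 | Physics 201 | B-
6 | Physics 201 | C-
7 | Physics 201 | C+
9 | Physics 201 | C+
12 | Physics 201 | B
15 | Linear Algebra 201 | B
16 | Physics 201 | C
18 | Physics 201 | C-
22 | History 101 | C+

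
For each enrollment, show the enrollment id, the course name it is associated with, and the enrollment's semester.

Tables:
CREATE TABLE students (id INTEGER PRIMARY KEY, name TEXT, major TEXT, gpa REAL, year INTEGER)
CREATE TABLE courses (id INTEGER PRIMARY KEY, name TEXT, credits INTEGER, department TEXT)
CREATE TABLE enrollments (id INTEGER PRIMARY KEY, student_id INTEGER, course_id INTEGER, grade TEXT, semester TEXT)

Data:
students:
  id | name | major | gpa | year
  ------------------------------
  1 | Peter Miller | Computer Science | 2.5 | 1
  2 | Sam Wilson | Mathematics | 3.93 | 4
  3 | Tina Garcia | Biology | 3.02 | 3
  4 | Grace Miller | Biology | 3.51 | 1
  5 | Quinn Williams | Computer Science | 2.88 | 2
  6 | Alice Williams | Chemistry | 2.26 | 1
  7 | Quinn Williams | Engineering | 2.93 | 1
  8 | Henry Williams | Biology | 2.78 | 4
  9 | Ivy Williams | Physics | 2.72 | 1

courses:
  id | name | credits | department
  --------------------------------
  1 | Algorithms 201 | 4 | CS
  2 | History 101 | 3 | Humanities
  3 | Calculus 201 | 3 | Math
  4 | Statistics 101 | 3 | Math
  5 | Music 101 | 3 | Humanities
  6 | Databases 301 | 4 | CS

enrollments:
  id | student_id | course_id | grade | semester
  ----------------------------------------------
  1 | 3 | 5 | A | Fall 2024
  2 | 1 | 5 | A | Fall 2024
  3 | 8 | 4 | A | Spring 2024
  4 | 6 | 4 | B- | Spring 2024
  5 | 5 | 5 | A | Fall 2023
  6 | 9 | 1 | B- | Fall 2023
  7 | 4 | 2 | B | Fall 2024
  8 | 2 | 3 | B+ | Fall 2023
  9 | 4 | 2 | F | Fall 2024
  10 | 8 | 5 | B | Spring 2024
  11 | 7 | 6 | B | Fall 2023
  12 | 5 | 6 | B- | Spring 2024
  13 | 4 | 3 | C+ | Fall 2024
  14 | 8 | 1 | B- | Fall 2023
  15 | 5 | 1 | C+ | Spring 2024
SELECT c.id, p.name AS course, c.semester FROM enrollments c JOIN courses p ON c.course_id = p.id

Execution result:
id | course | semester
1 | Music 101 | Fall 2024
2 | Music 101 | Fall 2024
3 | Statistics 101 | Spring 2024
4 | Statistics 101 | Spring 2024
5 | Music 101 | Fall 2023
6 | Algorithms 201 | Fall 2023
7 | History 101 | Fall 2024
8 | Calculus 201 | Fall 2023
9 | History 101 | Fall 2024
10 | Music 101 | Spring 2024
11 | Databases 301 | Fall 2023
12 | Databases 301 | Spring 2024
13 | Calculus 201 | Fall 2024
14 | Algorithms 201 | Fall 2023
15 | Algorithms 201 | Spring 2024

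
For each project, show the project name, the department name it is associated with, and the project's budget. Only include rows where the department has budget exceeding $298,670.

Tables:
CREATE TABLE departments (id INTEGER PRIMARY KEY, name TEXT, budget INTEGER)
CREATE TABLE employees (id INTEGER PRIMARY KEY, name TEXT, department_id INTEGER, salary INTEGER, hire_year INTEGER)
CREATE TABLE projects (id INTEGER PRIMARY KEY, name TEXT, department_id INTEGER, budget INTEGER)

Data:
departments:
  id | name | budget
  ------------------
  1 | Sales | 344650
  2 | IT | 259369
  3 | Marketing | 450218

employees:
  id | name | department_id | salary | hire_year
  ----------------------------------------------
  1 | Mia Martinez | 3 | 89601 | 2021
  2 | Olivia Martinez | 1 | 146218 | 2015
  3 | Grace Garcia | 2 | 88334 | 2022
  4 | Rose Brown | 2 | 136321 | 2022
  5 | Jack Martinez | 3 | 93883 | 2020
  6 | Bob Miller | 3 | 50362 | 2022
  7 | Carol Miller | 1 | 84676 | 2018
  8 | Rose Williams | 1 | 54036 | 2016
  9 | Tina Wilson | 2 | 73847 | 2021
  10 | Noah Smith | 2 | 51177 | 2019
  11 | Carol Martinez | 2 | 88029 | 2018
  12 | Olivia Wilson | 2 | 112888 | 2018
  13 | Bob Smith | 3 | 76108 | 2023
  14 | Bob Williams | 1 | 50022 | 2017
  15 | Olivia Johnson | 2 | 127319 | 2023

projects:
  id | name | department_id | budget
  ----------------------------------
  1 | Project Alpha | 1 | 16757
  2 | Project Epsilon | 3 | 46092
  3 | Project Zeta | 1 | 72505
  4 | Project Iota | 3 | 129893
SELECT c.name, p.name AS department, c.budget FROM projects c JOIN departments p ON c.department_id = p.id WHERE p.budget > 298670

Execution result:
name | department | budget
Project Alpha | Sales | 16757
Project Epsilon | Marketing | 46092
Project Zeta | Sales | 72505
Project Iota | Marketing | 129893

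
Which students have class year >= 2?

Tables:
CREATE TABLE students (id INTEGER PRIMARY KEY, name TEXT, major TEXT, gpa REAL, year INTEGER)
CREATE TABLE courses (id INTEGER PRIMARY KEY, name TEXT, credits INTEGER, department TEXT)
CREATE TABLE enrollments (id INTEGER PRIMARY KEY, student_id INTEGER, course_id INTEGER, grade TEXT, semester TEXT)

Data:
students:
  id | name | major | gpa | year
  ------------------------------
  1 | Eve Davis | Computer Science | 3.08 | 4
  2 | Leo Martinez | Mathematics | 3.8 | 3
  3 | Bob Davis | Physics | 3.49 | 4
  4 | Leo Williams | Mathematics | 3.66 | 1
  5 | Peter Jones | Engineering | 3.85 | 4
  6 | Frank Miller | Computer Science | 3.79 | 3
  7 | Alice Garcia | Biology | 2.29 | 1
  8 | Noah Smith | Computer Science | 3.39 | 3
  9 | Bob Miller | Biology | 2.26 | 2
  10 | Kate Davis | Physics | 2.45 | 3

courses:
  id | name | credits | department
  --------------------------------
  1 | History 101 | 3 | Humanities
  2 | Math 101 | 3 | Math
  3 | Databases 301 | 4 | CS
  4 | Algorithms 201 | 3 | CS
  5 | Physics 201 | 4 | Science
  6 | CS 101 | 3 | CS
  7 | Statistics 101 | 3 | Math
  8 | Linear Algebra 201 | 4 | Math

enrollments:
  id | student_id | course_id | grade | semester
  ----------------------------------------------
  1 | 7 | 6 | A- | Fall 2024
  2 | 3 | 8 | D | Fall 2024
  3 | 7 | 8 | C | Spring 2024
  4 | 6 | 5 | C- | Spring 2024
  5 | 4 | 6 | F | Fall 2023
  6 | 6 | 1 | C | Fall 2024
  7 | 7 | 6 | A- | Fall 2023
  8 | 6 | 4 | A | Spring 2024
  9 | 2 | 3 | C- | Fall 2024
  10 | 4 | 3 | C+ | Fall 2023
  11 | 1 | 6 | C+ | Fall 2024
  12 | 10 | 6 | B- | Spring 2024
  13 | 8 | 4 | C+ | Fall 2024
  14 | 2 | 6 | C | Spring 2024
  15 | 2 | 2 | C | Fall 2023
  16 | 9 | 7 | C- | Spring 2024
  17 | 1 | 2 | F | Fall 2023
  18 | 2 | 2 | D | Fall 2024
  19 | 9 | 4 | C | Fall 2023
SELECT name, year FROM students WHERE year >= 2

Execution result:
name | year
Eve Davis | 4
Leo Martinez | 3
Bob Davis | 4
Peter Jones | 4
Frank Miller | 3
Noah Smith | 3
Bob Miller | 2
Kate Davis | 3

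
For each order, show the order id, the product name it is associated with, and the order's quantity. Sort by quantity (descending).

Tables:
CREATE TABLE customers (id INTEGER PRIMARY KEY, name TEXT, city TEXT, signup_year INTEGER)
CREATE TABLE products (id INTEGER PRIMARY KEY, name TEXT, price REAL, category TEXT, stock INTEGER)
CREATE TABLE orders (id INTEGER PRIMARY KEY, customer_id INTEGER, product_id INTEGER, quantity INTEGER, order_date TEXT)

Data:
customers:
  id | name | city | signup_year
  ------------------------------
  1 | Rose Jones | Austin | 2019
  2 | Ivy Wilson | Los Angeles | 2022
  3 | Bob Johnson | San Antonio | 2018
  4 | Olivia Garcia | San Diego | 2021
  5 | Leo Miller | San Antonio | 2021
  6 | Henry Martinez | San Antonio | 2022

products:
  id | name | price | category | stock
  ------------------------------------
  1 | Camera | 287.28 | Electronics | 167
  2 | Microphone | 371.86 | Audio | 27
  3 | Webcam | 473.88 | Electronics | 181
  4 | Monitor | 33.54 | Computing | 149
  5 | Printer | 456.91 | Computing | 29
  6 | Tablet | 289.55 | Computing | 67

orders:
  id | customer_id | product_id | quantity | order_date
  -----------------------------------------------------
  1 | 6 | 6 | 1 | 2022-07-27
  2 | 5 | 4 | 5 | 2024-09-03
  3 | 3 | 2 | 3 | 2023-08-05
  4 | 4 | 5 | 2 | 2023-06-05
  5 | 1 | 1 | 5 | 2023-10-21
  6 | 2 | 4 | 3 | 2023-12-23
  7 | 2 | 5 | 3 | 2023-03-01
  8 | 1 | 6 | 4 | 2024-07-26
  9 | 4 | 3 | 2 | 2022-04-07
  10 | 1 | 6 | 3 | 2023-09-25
SELECT c.id, p.name AS product, c.quantity FROM orders c JOIN products p ON c.product_id = p.id ORDER BY c.quantity DESC

Execution result:
id | product | quantity
2 | Monitor | 5
5 | Camera | 5
8 | Tablet | 4
3 | Microphone | 3
6 | Monitor | 3
7 | Printer | 3
10 | Tablet | 3
4 | Printer | 2
9 | Webcam | 2
1 | Tablet | 1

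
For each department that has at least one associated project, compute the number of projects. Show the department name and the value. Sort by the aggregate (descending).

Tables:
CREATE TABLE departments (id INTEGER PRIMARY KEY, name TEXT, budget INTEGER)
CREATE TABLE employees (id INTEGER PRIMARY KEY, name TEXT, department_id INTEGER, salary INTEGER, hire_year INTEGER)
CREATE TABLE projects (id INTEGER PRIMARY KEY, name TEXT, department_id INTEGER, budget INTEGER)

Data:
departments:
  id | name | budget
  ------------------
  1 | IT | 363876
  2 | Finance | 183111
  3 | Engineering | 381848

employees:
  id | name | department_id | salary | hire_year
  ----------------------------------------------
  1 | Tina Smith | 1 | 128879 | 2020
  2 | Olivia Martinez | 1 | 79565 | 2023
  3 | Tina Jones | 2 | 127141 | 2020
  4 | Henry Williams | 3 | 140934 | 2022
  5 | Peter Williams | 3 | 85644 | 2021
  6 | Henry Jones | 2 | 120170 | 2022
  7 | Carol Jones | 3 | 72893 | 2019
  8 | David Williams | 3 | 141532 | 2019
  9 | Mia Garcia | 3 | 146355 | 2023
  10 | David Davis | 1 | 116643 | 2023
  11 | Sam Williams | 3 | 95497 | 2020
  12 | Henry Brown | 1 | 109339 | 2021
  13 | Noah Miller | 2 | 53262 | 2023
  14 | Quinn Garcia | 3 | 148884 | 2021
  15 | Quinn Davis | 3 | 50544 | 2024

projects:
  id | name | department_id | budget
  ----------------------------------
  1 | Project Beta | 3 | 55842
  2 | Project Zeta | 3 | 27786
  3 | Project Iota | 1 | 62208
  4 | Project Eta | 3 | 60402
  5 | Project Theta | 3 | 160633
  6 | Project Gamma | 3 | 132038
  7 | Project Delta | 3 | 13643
SELECT p.name, COUNT(*) AS n FROM projects c JOIN departments p ON c.department_id = p.id GROUP BY p.id, p.name ORDER BY n DESC

Execution result:
name | n
Engineering | 6
IT | 1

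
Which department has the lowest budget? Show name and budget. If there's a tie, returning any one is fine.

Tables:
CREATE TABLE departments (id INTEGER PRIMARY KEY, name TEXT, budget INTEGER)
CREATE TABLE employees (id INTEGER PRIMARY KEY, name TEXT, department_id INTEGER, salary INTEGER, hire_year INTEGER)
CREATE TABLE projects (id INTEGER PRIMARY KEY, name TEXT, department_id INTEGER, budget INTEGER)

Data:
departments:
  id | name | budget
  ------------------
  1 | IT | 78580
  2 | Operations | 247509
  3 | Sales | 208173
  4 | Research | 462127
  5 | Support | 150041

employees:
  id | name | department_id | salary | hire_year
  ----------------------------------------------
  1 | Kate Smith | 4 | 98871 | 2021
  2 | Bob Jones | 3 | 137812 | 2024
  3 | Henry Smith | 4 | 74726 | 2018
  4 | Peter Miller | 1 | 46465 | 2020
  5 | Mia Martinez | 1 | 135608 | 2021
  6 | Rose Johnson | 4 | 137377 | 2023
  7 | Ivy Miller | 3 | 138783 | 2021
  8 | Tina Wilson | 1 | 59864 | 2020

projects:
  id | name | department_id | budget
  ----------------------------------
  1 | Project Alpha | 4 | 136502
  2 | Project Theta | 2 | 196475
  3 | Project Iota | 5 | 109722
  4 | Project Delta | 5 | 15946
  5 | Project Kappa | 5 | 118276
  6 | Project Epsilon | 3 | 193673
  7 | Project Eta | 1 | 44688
SELECT name, budget FROM departments ORDER BY budget ASC LIMIT 1

Execution result:
name | budget
IT | 78580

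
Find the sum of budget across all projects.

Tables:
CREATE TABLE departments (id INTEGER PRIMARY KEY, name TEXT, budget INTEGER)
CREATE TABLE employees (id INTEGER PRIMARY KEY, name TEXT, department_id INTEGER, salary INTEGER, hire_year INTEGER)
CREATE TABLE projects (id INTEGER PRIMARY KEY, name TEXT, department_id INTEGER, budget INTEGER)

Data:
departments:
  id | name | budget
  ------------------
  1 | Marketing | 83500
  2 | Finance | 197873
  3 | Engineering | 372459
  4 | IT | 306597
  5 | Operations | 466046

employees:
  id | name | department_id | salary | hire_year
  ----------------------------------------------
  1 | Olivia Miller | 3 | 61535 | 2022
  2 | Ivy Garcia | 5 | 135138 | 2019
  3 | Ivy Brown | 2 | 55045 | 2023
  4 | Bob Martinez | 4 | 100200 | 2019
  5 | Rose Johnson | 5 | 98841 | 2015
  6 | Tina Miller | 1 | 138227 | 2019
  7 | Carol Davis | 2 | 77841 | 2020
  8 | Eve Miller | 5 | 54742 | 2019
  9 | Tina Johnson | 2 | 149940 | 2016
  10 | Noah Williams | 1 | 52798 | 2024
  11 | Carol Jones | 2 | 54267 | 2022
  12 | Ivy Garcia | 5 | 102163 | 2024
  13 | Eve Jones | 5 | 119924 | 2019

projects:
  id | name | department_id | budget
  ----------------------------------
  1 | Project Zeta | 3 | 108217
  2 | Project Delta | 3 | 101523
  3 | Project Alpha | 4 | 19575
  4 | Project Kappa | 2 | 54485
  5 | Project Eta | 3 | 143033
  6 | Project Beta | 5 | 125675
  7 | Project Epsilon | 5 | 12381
SELECT SUM(budget) FROM projects

Execution result:
564889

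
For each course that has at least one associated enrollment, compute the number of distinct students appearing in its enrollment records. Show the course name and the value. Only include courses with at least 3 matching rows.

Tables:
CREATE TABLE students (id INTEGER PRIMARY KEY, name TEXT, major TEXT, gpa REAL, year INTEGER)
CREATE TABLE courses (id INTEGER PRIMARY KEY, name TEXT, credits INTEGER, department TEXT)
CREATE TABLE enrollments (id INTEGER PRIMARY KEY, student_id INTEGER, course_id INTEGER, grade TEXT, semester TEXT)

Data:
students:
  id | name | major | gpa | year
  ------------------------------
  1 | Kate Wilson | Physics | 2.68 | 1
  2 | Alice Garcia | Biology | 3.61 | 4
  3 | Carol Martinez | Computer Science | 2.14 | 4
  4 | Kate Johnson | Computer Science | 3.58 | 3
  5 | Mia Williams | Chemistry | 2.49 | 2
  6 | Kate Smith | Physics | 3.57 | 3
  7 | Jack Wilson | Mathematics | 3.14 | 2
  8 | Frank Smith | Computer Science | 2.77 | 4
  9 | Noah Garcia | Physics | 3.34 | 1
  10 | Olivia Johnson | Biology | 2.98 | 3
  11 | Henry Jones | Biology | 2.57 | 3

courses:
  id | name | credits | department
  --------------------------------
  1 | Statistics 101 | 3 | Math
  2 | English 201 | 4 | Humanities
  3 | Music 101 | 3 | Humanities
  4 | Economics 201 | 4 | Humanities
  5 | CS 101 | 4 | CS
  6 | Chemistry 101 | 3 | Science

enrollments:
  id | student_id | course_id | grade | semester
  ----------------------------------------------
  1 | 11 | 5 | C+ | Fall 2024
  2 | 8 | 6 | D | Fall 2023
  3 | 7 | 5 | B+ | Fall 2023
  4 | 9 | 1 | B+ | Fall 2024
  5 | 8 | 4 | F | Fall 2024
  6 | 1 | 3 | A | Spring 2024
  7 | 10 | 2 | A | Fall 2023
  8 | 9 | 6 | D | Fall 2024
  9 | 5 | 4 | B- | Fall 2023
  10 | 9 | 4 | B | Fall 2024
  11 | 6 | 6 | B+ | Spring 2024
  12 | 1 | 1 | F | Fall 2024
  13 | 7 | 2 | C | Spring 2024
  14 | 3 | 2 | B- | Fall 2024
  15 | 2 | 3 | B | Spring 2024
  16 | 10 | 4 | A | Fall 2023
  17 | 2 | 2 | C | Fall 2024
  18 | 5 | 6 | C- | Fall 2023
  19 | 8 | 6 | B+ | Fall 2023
SELECT p.name, COUNT(DISTINCT c.student_id) AS distinct_student_count FROM enrollments c JOIN courses p ON c.course_id = p.id GROUP BY p.id, p.name HAVING COUNT(*) >= 3

Execution result:
name | distinct_student_count
English 201 | 4
Economics 201 | 4
Chemistry 101 | 4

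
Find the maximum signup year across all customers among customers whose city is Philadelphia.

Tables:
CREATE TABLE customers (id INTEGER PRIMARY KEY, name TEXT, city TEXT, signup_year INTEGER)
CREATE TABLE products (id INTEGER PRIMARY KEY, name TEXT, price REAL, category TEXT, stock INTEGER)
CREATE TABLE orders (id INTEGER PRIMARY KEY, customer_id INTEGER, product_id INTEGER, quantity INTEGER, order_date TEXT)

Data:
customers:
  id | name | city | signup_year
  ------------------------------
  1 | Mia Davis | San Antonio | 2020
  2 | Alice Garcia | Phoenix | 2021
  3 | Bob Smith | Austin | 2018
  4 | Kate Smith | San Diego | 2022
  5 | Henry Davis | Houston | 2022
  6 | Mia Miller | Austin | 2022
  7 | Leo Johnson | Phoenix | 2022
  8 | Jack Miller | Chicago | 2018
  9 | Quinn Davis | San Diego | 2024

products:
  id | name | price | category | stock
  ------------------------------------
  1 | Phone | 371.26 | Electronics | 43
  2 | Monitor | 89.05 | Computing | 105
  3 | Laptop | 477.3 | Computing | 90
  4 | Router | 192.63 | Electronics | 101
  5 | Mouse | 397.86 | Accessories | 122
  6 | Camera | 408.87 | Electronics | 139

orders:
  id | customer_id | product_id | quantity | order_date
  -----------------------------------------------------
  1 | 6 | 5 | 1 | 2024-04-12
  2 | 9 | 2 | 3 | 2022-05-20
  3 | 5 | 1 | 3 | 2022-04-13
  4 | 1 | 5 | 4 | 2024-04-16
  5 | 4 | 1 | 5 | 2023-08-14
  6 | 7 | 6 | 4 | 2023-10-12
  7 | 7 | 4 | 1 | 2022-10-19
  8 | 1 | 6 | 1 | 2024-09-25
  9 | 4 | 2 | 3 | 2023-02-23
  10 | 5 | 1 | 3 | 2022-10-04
SELECT MAX(signup_year) FROM customers WHERE city = 'Philadelphia'

Execution result:
NULL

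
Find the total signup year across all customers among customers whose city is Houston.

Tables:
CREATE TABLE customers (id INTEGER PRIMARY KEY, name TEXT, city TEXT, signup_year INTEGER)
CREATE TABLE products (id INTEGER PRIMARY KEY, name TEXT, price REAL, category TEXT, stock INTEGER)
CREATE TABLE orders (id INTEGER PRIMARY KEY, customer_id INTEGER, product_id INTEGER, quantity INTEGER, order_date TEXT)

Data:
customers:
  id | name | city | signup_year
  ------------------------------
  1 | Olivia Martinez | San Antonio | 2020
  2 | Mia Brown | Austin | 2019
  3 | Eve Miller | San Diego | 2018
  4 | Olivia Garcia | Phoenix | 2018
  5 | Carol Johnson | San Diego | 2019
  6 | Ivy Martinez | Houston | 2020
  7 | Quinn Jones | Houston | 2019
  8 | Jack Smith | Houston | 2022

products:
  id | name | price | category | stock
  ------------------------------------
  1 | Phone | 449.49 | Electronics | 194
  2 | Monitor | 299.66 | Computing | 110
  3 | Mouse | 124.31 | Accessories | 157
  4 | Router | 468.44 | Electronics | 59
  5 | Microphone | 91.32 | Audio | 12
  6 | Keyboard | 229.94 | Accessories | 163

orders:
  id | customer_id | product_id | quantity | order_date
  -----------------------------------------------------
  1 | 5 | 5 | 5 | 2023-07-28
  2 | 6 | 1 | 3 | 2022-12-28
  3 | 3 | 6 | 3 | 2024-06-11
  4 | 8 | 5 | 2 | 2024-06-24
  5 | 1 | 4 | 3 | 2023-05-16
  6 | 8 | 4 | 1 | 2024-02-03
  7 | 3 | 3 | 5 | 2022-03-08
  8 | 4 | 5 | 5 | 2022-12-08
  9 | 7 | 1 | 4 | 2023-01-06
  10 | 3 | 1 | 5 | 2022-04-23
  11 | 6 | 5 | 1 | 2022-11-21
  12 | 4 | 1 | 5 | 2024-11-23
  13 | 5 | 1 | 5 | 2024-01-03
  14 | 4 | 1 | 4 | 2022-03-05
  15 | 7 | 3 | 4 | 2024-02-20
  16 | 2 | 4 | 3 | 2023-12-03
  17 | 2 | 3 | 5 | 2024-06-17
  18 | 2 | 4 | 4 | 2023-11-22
SELECT SUM(signup_year) FROM customers WHERE city = 'Houston'

Execution result:
6061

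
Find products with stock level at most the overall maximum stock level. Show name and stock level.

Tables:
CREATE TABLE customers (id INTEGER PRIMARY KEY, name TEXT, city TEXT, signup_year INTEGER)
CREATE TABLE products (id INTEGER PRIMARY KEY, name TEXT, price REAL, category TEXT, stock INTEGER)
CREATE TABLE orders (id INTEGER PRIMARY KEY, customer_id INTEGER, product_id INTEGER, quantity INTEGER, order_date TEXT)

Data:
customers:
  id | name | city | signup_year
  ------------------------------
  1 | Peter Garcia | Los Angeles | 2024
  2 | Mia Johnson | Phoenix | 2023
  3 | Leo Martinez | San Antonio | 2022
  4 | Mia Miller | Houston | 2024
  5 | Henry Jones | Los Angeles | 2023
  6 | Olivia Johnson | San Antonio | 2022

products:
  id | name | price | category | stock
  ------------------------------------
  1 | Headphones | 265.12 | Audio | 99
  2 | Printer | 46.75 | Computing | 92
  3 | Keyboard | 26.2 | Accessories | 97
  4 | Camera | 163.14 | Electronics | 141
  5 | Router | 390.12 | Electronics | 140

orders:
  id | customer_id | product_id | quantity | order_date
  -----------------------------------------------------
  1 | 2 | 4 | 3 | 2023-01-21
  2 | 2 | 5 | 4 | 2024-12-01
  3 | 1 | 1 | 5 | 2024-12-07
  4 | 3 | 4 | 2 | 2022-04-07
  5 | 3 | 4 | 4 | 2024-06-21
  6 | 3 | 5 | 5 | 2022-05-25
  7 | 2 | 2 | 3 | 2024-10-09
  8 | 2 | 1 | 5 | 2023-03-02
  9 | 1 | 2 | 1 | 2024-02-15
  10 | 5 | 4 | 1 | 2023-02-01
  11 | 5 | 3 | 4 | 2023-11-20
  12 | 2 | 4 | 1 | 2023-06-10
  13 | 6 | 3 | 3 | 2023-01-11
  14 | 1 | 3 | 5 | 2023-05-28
SELECT name, stock FROM products WHERE stock <= (SELECT MAX(stock) FROM products)

Execution result:
name | stock
Headphones | 99
Printer | 92
Keyboard | 97
Camera | 141
Router | 140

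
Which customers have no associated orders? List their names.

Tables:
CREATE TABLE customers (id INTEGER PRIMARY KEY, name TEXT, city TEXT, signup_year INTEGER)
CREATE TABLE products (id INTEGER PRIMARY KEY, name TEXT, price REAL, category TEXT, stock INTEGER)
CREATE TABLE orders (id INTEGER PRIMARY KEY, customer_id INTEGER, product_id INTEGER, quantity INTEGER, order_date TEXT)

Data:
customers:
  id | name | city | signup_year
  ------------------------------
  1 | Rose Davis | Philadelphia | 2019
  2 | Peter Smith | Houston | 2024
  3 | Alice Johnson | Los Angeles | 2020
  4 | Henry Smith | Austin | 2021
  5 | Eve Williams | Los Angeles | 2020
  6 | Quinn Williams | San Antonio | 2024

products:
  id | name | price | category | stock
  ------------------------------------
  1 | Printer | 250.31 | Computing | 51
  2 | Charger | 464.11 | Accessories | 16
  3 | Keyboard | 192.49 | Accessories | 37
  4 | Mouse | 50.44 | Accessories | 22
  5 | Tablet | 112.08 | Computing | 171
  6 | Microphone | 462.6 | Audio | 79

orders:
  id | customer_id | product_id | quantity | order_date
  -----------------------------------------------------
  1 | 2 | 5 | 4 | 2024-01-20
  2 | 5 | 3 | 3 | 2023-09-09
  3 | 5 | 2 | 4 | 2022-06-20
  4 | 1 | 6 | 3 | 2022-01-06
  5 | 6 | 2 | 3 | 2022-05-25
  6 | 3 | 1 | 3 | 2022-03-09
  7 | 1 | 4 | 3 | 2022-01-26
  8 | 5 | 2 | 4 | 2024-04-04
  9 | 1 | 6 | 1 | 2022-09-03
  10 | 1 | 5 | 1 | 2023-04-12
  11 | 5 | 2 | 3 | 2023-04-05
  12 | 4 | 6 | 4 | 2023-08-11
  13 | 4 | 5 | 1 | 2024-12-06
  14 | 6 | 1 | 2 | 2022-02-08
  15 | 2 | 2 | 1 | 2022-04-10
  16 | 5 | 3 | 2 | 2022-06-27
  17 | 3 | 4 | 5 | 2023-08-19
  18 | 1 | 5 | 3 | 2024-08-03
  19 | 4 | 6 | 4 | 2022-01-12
SELECT p.name FROM customers p LEFT JOIN orders c ON c.customer_id = p.id WHERE c.id IS NULL

Execution result:
(no rows)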